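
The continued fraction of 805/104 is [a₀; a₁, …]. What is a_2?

805 = 7·104 + 77   →  a_0 = 7
104 = 1·77 + 27   →  a_1 = 1
77 = 2·27 + 23   →  a_2 = 2

2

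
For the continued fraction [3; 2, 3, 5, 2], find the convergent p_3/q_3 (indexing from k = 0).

127/37

Using pₖ = aₖpₖ₋₁ + pₖ₋₂, qₖ = aₖqₖ₋₁ + qₖ₋₂ (with p₋₁=1, p₋₂=0, q₋₁=0, q₋₂=1):
  k=0: a=3, p=3, q=1
  k=1: a=2, p=7, q=2
  k=2: a=3, p=24, q=7
  k=3: a=5, p=127, q=37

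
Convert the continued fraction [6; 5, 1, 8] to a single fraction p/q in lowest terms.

327/53

Fold from the inside: start with 8/1.
  1 + 1/8 = 9/8
  5 + 8/9 = 53/9
  6 + 9/53 = 327/53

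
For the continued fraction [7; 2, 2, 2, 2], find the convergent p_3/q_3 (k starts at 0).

Using pₖ = aₖpₖ₋₁ + pₖ₋₂, qₖ = aₖqₖ₋₁ + qₖ₋₂ (with p₋₁=1, p₋₂=0, q₋₁=0, q₋₂=1):
  k=0: a=7, p=7, q=1
  k=1: a=2, p=15, q=2
  k=2: a=2, p=37, q=5
  k=3: a=2, p=89, q=12

89/12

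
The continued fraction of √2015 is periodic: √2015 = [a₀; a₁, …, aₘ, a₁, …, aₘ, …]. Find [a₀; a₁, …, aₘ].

a₀ = ⌊√2015⌋ = 44.
With m₀=0, d₀=1 and mₖ₊₁ = dₖaₖ − mₖ, dₖ₊₁ = (n − mₖ₊₁²)/dₖ, aₖ₊₁ = ⌊(a₀+mₖ₊₁)/dₖ₊₁⌋:
  k=1: m=44, d=79, a=1
  k=2: m=35, d=10, a=7
  k=3: m=35, d=79, a=1
  k=4: m=44, d=1, a=88
d=1 and a=2a₀=88 at k=4, so the next step gives (m, d) = (44, 79) again — its k=1 value — and the period has length 4.

[44; 1, 7, 1, 88]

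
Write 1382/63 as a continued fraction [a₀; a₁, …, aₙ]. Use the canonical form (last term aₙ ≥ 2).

1382 = 21*63 + 59
63 = 1*59 + 4
59 = 14*4 + 3
4 = 1*3 + 1
3 = 3*1 + 0  (stop)
So 1382/63 = [21; 1, 14, 1, 3].

[21; 1, 14, 1, 3]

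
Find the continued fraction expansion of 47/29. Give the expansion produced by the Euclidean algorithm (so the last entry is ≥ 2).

[1; 1, 1, 1, 1, 1, 3]

47 = 1·29 + 18
29 = 1·18 + 11
18 = 1·11 + 7
11 = 1·7 + 4
7 = 1·4 + 3
4 = 1·3 + 1
3 = 3·1 + 0  (stop)
So 47/29 = [1; 1, 1, 1, 1, 1, 3].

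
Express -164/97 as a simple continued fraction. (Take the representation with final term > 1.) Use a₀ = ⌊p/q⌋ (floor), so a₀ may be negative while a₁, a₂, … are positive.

[-2; 3, 4, 3, 2]

-164 = -2×97 + 30
97 = 3×30 + 7
30 = 4×7 + 2
7 = 3×2 + 1
2 = 2×1 + 0  (stop)
So -164/97 = [-2; 3, 4, 3, 2].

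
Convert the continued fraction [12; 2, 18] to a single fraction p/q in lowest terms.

462/37

Using pₖ = aₖpₖ₋₁ + pₖ₋₂ and qₖ = aₖqₖ₋₁ + qₖ₋₂:
  k=0: a=12, p=12, q=1
  k=1: a=2, p=25, q=2
  k=2: a=18, p=462, q=37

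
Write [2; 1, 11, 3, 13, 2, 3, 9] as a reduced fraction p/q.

Fold from the inside: start with 9/1.
  3 + 1/9 = 28/9
  2 + 9/28 = 65/28
  13 + 28/65 = 873/65
  3 + 65/873 = 2684/873
  11 + 873/2684 = 30397/2684
  1 + 2684/30397 = 33081/30397
  2 + 30397/33081 = 96559/33081

96559/33081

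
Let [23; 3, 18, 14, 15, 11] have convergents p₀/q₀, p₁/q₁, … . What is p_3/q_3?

Using pₖ = aₖpₖ₋₁ + pₖ₋₂, qₖ = aₖqₖ₋₁ + qₖ₋₂ (with p₋₁=1, p₋₂=0, q₋₁=0, q₋₂=1):
  k=0: a=23, p=23, q=1
  k=1: a=3, p=70, q=3
  k=2: a=18, p=1283, q=55
  k=3: a=14, p=18032, q=773

18032/773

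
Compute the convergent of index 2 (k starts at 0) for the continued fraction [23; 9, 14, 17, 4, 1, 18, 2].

Using pₖ = aₖpₖ₋₁ + pₖ₋₂, qₖ = aₖqₖ₋₁ + qₖ₋₂ (with p₋₁=1, p₋₂=0, q₋₁=0, q₋₂=1):
  k=0: a=23, p=23, q=1
  k=1: a=9, p=208, q=9
  k=2: a=14, p=2935, q=127

2935/127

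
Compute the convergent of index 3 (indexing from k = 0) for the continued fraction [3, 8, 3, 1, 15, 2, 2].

103/33

Using pₖ = aₖpₖ₋₁ + pₖ₋₂, qₖ = aₖqₖ₋₁ + qₖ₋₂ (with p₋₁=1, p₋₂=0, q₋₁=0, q₋₂=1):
  k=0: a=3, p=3, q=1
  k=1: a=8, p=25, q=8
  k=2: a=3, p=78, q=25
  k=3: a=1, p=103, q=33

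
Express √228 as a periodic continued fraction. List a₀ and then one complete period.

[15; 10, 30]

a₀ = ⌊√228⌋ = 15.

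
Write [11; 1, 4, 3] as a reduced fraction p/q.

Fold from the inside: start with 3/1.
  4 + 1/3 = 13/3
  1 + 3/13 = 16/13
  11 + 13/16 = 189/16

189/16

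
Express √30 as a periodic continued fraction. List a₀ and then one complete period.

[5; 2, 10]

a₀ = ⌊√30⌋ = 5.
With m₀=0, d₀=1 and mₖ₊₁ = dₖaₖ − mₖ, dₖ₊₁ = (n − mₖ₊₁²)/dₖ, aₖ₊₁ = ⌊(a₀+mₖ₊₁)/dₖ₊₁⌋:
  k=1: m=5, d=5, a=2
  k=2: m=5, d=1, a=10
d=1 and a=2a₀=10 at k=2, so the next step gives (m, d) = (5, 5) again — its k=1 value — and the period has length 2.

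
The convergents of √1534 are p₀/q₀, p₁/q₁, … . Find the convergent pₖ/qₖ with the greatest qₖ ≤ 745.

18369/469

√1534 = [39; 6, 78, …] (period length 2).
Convergents:
  p_0/q_0 = 39/1
  p_1/q_1 = 235/6
  p_2/q_2 = 18369/469
  p_3/q_3 = 110449/2820
q_2 = 469 ≤ 745 < 2820 = q_3, so the answer is 18369/469.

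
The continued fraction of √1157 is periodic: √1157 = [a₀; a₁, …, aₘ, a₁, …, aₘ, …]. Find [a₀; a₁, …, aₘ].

a₀ = ⌊√1157⌋ = 34.
With m₀=0, d₀=1 and mₖ₊₁ = dₖaₖ − mₖ, dₖ₊₁ = (n − mₖ₊₁²)/dₖ, aₖ₊₁ = ⌊(a₀+mₖ₊₁)/dₖ₊₁⌋:
  k=1: m=34, d=1, a=68
d=1 and a=2a₀=68 at k=1, so the next step gives (m, d) = (34, 1) again — its k=1 value — and the period has length 1.

[34; 68]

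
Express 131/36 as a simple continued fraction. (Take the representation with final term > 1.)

131 = 3*36 + 23
36 = 1*23 + 13
23 = 1*13 + 10
13 = 1*10 + 3
10 = 3*3 + 1
3 = 3*1 + 0  (stop)
So 131/36 = [3; 1, 1, 1, 3, 3].

[3; 1, 1, 1, 3, 3]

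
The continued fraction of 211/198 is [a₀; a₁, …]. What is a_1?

15

211 = 1·198 + 13   →  a_0 = 1
198 = 15·13 + 3   →  a_1 = 15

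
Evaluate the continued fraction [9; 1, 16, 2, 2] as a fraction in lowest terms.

865/87

Fold from the inside: start with 2/1.
  2 + 1/2 = 5/2
  16 + 2/5 = 82/5
  1 + 5/82 = 87/82
  9 + 82/87 = 865/87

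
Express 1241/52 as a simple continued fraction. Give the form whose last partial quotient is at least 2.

1241 = 23*52 + 45
52 = 1*45 + 7
45 = 6*7 + 3
7 = 2*3 + 1
3 = 3*1 + 0  (stop)
So 1241/52 = [23; 1, 6, 2, 3].

[23; 1, 6, 2, 3]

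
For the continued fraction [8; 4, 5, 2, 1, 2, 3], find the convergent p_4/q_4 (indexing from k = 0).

552/67

Using pₖ = aₖpₖ₋₁ + pₖ₋₂, qₖ = aₖqₖ₋₁ + qₖ₋₂ (with p₋₁=1, p₋₂=0, q₋₁=0, q₋₂=1):
  k=0: a=8, p=8, q=1
  k=1: a=4, p=33, q=4
  k=2: a=5, p=173, q=21
  k=3: a=2, p=379, q=46
  k=4: a=1, p=552, q=67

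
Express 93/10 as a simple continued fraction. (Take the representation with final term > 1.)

93 = 9*10 + 3
10 = 3*3 + 1
3 = 3*1 + 0  (stop)
So 93/10 = [9; 3, 3].

[9; 3, 3]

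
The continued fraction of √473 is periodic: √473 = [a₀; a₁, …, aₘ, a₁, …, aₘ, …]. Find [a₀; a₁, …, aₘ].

a₀ = ⌊√473⌋ = 21.
With m₀=0, d₀=1 and mₖ₊₁ = dₖaₖ − mₖ, dₖ₊₁ = (n − mₖ₊₁²)/dₖ, aₖ₊₁ = ⌊(a₀+mₖ₊₁)/dₖ₊₁⌋:
  k=1: m=21, d=32, a=1
  k=2: m=11, d=11, a=2
  k=3: m=11, d=32, a=1
  k=4: m=21, d=1, a=42
d=1 and a=2a₀=42 at k=4, so the next step gives (m, d) = (21, 32) again — its k=1 value — and the period has length 4.

[21; 1, 2, 1, 42]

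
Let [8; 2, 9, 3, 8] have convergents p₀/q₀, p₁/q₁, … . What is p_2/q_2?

161/19

Using pₖ = aₖpₖ₋₁ + pₖ₋₂, qₖ = aₖqₖ₋₁ + qₖ₋₂ (with p₋₁=1, p₋₂=0, q₋₁=0, q₋₂=1):
  k=0: a=8, p=8, q=1
  k=1: a=2, p=17, q=2
  k=2: a=9, p=161, q=19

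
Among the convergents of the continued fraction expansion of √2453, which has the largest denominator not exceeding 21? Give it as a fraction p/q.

941/19

√2453 = [49; 1, 1, 8, 1, 1, 98, …] (period length 6).
Convergents:
  p_0/q_0 = 49/1
  p_1/q_1 = 50/1
  p_2/q_2 = 99/2
  p_3/q_3 = 842/17
  p_4/q_4 = 941/19
  p_5/q_5 = 1783/36
q_4 = 19 ≤ 21 < 36 = q_5, so the answer is 941/19.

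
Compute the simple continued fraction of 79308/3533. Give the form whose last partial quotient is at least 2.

[22; 2, 4, 3, 2, 12, 1, 3]

79308 = 22·3533 + 1582
3533 = 2·1582 + 369
1582 = 4·369 + 106
369 = 3·106 + 51
106 = 2·51 + 4
51 = 12·4 + 3
4 = 1·3 + 1
3 = 3·1 + 0  (stop)
So 79308/3533 = [22; 2, 4, 3, 2, 12, 1, 3].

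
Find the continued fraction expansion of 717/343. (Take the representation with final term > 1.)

717 = 2×343 + 31
343 = 11×31 + 2
31 = 15×2 + 1
2 = 2×1 + 0  (stop)
So 717/343 = [2; 11, 15, 2].

[2; 11, 15, 2]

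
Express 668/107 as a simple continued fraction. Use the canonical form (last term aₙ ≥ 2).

668 = 6*107 + 26
107 = 4*26 + 3
26 = 8*3 + 2
3 = 1*2 + 1
2 = 2*1 + 0  (stop)
So 668/107 = [6; 4, 8, 1, 2].

[6; 4, 8, 1, 2]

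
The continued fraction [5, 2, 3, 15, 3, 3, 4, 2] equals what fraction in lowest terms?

56878/10475

Fold from the inside: start with 2/1.
  4 + 1/2 = 9/2
  3 + 2/9 = 29/9
  3 + 9/29 = 96/29
  15 + 29/96 = 1469/96
  3 + 96/1469 = 4503/1469
  2 + 1469/4503 = 10475/4503
  5 + 4503/10475 = 56878/10475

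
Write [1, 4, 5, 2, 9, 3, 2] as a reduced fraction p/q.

Using pₖ = aₖpₖ₋₁ + pₖ₋₂ and qₖ = aₖqₖ₋₁ + qₖ₋₂:
  k=0: a=1, p=1, q=1
  k=1: a=4, p=5, q=4
  k=2: a=5, p=26, q=21
  k=3: a=2, p=57, q=46
  k=4: a=9, p=539, q=435
  k=5: a=3, p=1674, q=1351
  k=6: a=2, p=3887, q=3137

3887/3137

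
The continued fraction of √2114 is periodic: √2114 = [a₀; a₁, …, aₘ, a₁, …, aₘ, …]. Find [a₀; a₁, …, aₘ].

[45; 1, 44, 1, 90]

a₀ = ⌊√2114⌋ = 45.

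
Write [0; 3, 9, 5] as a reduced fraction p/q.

Using pₖ = aₖpₖ₋₁ + pₖ₋₂ and qₖ = aₖqₖ₋₁ + qₖ₋₂:
  k=0: a=0, p=0, q=1
  k=1: a=3, p=1, q=3
  k=2: a=9, p=9, q=28
  k=3: a=5, p=46, q=143

46/143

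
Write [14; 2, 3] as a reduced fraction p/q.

Fold from the inside: start with 3/1.
  2 + 1/3 = 7/3
  14 + 3/7 = 101/7

101/7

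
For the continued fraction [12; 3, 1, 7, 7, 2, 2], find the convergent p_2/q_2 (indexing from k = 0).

Using pₖ = aₖpₖ₋₁ + pₖ₋₂, qₖ = aₖqₖ₋₁ + qₖ₋₂ (with p₋₁=1, p₋₂=0, q₋₁=0, q₋₂=1):
  k=0: a=12, p=12, q=1
  k=1: a=3, p=37, q=3
  k=2: a=1, p=49, q=4

49/4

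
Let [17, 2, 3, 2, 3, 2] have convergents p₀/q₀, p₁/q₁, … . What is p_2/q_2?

Using pₖ = aₖpₖ₋₁ + pₖ₋₂, qₖ = aₖqₖ₋₁ + qₖ₋₂ (with p₋₁=1, p₋₂=0, q₋₁=0, q₋₂=1):
  k=0: a=17, p=17, q=1
  k=1: a=2, p=35, q=2
  k=2: a=3, p=122, q=7

122/7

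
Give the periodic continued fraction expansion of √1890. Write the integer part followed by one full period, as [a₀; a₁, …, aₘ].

[43; 2, 9, 6, 9, 2, 86]

a₀ = ⌊√1890⌋ = 43.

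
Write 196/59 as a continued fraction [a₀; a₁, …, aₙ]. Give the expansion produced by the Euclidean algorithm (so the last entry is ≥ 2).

196 = 3·59 + 19
59 = 3·19 + 2
19 = 9·2 + 1
2 = 2·1 + 0  (stop)
So 196/59 = [3; 3, 9, 2].

[3; 3, 9, 2]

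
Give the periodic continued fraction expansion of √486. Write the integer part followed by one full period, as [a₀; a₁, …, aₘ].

a₀ = ⌊√486⌋ = 22.
With m₀=0, d₀=1 and mₖ₊₁ = dₖaₖ − mₖ, dₖ₊₁ = (n − mₖ₊₁²)/dₖ, aₖ₊₁ = ⌊(a₀+mₖ₊₁)/dₖ₊₁⌋:
  k=1: m=22, d=2, a=22
  k=2: m=22, d=1, a=44
d=1 and a=2a₀=44 at k=2, so the next step gives (m, d) = (22, 2) again — its k=1 value — and the period has length 2.

[22; 22, 44]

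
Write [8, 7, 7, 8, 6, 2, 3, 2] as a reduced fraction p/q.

347751/42721

Fold from the inside: start with 2/1.
  3 + 1/2 = 7/2
  2 + 2/7 = 16/7
  6 + 7/16 = 103/16
  8 + 16/103 = 840/103
  7 + 103/840 = 5983/840
  7 + 840/5983 = 42721/5983
  8 + 5983/42721 = 347751/42721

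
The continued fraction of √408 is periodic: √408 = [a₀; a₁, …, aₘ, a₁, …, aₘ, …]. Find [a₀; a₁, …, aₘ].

a₀ = ⌊√408⌋ = 20.
With m₀=0, d₀=1 and mₖ₊₁ = dₖaₖ − mₖ, dₖ₊₁ = (n − mₖ₊₁²)/dₖ, aₖ₊₁ = ⌊(a₀+mₖ₊₁)/dₖ₊₁⌋:
  k=1: m=20, d=8, a=5
  k=2: m=20, d=1, a=40
d=1 and a=2a₀=40 at k=2, so the next step gives (m, d) = (20, 8) again — its k=1 value — and the period has length 2.

[20; 5, 40]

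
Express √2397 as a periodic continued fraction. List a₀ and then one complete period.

a₀ = ⌊√2397⌋ = 48.
With m₀=0, d₀=1 and mₖ₊₁ = dₖaₖ − mₖ, dₖ₊₁ = (n − mₖ₊₁²)/dₖ, aₖ₊₁ = ⌊(a₀+mₖ₊₁)/dₖ₊₁⌋:
  k=1: m=48, d=93, a=1
  k=2: m=45, d=4, a=23
  k=3: m=47, d=47, a=2
  k=4: m=47, d=4, a=23
  k=5: m=45, d=93, a=1
  k=6: m=48, d=1, a=96
d=1 and a=2a₀=96 at k=6, so the next step gives (m, d) = (48, 93) again — its k=1 value — and the period has length 6.

[48; 1, 23, 2, 23, 1, 96]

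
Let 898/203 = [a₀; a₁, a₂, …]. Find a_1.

2

898 = 4·203 + 86   →  a_0 = 4
203 = 2·86 + 31   →  a_1 = 2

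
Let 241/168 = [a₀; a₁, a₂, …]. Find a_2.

241 = 1·168 + 73   →  a_0 = 1
168 = 2·73 + 22   →  a_1 = 2
73 = 3·22 + 7   →  a_2 = 3

3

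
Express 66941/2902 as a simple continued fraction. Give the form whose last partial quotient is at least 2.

66941 = 23×2902 + 195
2902 = 14×195 + 172
195 = 1×172 + 23
172 = 7×23 + 11
23 = 2×11 + 1
11 = 11×1 + 0  (stop)
So 66941/2902 = [23; 14, 1, 7, 2, 11].

[23; 14, 1, 7, 2, 11]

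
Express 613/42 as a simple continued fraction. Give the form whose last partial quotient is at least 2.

613 = 14×42 + 25
42 = 1×25 + 17
25 = 1×17 + 8
17 = 2×8 + 1
8 = 8×1 + 0  (stop)
So 613/42 = [14; 1, 1, 2, 8].

[14; 1, 1, 2, 8]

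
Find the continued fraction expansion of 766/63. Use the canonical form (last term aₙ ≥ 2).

766 = 12*63 + 10
63 = 6*10 + 3
10 = 3*3 + 1
3 = 3*1 + 0  (stop)
So 766/63 = [12; 6, 3, 3].

[12; 6, 3, 3]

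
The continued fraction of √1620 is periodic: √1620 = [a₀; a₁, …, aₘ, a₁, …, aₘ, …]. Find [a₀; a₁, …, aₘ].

[40; 4, 80]

a₀ = ⌊√1620⌋ = 40.
With m₀=0, d₀=1 and mₖ₊₁ = dₖaₖ − mₖ, dₖ₊₁ = (n − mₖ₊₁²)/dₖ, aₖ₊₁ = ⌊(a₀+mₖ₊₁)/dₖ₊₁⌋:
  k=1: m=40, d=20, a=4
  k=2: m=40, d=1, a=80
d=1 and a=2a₀=80 at k=2, so the next step gives (m, d) = (40, 20) again — its k=1 value — and the period has length 2.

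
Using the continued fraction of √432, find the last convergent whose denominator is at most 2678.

√432 = [20; 1, 3, 1, 1, 1, 3, 1, 40, …] (period length 8).
Convergents:
  p_0/q_0 = 20/1
  p_1/q_1 = 21/1
  p_2/q_2 = 83/4
  p_3/q_3 = 104/5
  p_4/q_4 = 187/9
  p_5/q_5 = 291/14
  p_6/q_6 = 1060/51
  p_7/q_7 = 1351/65
  p_8/q_8 = 55100/2651
  p_9/q_9 = 56451/2716
q_8 = 2651 ≤ 2678 < 2716 = q_9, so the answer is 55100/2651.

55100/2651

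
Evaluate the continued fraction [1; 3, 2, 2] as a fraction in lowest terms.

Fold from the inside: start with 2/1.
  2 + 1/2 = 5/2
  3 + 2/5 = 17/5
  1 + 5/17 = 22/17

22/17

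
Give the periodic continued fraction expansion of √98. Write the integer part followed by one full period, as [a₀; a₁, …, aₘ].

[9; 1, 8, 1, 18]

a₀ = ⌊√98⌋ = 9.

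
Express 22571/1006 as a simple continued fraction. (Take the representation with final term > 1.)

[22; 2, 3, 2, 3, 18]

22571 = 22·1006 + 439
1006 = 2·439 + 128
439 = 3·128 + 55
128 = 2·55 + 18
55 = 3·18 + 1
18 = 18·1 + 0  (stop)
So 22571/1006 = [22; 2, 3, 2, 3, 18].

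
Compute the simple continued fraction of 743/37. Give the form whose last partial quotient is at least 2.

[20; 12, 3]

743 = 20×37 + 3
37 = 12×3 + 1
3 = 3×1 + 0  (stop)
So 743/37 = [20; 12, 3].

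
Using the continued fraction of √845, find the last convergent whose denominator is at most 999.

√845 = [29; 14, 1, 1, 14, 58, …] (period length 5).
Convergents:
  p_0/q_0 = 29/1
  p_1/q_1 = 407/14
  p_2/q_2 = 436/15
  p_3/q_3 = 843/29
  p_4/q_4 = 12238/421
  p_5/q_5 = 710647/24447
q_4 = 421 ≤ 999 < 24447 = q_5, so the answer is 12238/421.

12238/421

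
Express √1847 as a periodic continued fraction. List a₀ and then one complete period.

a₀ = ⌊√1847⌋ = 42.
With m₀=0, d₀=1 and mₖ₊₁ = dₖaₖ − mₖ, dₖ₊₁ = (n − mₖ₊₁²)/dₖ, aₖ₊₁ = ⌊(a₀+mₖ₊₁)/dₖ₊₁⌋:
  k=1: m=42, d=83, a=1
  k=2: m=41, d=2, a=41
  k=3: m=41, d=83, a=1
  k=4: m=42, d=1, a=84
d=1 and a=2a₀=84 at k=4, so the next step gives (m, d) = (42, 83) again — its k=1 value — and the period has length 4.

[42; 1, 41, 1, 84]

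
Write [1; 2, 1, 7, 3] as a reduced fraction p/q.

97/72

Using pₖ = aₖpₖ₋₁ + pₖ₋₂ and qₖ = aₖqₖ₋₁ + qₖ₋₂:
  k=0: a=1, p=1, q=1
  k=1: a=2, p=3, q=2
  k=2: a=1, p=4, q=3
  k=3: a=7, p=31, q=23
  k=4: a=3, p=97, q=72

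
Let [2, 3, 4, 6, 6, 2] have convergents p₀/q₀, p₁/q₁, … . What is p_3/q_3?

187/81

Using pₖ = aₖpₖ₋₁ + pₖ₋₂, qₖ = aₖqₖ₋₁ + qₖ₋₂ (with p₋₁=1, p₋₂=0, q₋₁=0, q₋₂=1):
  k=0: a=2, p=2, q=1
  k=1: a=3, p=7, q=3
  k=2: a=4, p=30, q=13
  k=3: a=6, p=187, q=81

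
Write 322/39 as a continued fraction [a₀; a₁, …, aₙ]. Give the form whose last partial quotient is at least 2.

[8; 3, 1, 9]

322 = 8*39 + 10
39 = 3*10 + 9
10 = 1*9 + 1
9 = 9*1 + 0  (stop)
So 322/39 = [8; 3, 1, 9].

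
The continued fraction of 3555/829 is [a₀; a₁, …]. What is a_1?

3555 = 4·829 + 239   →  a_0 = 4
829 = 3·239 + 112   →  a_1 = 3

3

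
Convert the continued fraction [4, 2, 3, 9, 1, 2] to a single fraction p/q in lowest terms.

926/209

Using pₖ = aₖpₖ₋₁ + pₖ₋₂ and qₖ = aₖqₖ₋₁ + qₖ₋₂:
  k=0: a=4, p=4, q=1
  k=1: a=2, p=9, q=2
  k=2: a=3, p=31, q=7
  k=3: a=9, p=288, q=65
  k=4: a=1, p=319, q=72
  k=5: a=2, p=926, q=209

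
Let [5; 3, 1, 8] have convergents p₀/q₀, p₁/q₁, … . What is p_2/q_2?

Using pₖ = aₖpₖ₋₁ + pₖ₋₂, qₖ = aₖqₖ₋₁ + qₖ₋₂ (with p₋₁=1, p₋₂=0, q₋₁=0, q₋₂=1):
  k=0: a=5, p=5, q=1
  k=1: a=3, p=16, q=3
  k=2: a=1, p=21, q=4

21/4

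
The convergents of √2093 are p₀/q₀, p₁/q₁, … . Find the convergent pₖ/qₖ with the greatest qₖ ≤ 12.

√2093 = [45; 1, 2, 1, 90, …] (period length 4).
Convergents:
  p_0/q_0 = 45/1
  p_1/q_1 = 46/1
  p_2/q_2 = 137/3
  p_3/q_3 = 183/4
  p_4/q_4 = 16607/363
q_3 = 4 ≤ 12 < 363 = q_4, so the answer is 183/4.

183/4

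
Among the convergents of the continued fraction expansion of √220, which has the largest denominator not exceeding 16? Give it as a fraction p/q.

√220 = [14; 1, 4, 1, 28, …] (period length 4).
Convergents:
  p_0/q_0 = 14/1
  p_1/q_1 = 15/1
  p_2/q_2 = 74/5
  p_3/q_3 = 89/6
  p_4/q_4 = 2566/173
q_3 = 6 ≤ 16 < 173 = q_4, so the answer is 89/6.

89/6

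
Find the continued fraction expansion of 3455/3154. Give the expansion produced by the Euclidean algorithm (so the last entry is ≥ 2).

3455 = 1·3154 + 301
3154 = 10·301 + 144
301 = 2·144 + 13
144 = 11·13 + 1
13 = 13·1 + 0  (stop)
So 3455/3154 = [1; 10, 2, 11, 13].

[1; 10, 2, 11, 13]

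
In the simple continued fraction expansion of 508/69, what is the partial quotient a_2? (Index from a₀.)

1

508 = 7·69 + 25   →  a_0 = 7
69 = 2·25 + 19   →  a_1 = 2
25 = 1·19 + 6   →  a_2 = 1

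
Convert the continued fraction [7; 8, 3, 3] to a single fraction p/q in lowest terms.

591/83

Fold from the inside: start with 3/1.
  3 + 1/3 = 10/3
  8 + 3/10 = 83/10
  7 + 10/83 = 591/83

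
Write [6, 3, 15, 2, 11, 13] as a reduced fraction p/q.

90327/14278

Using pₖ = aₖpₖ₋₁ + pₖ₋₂ and qₖ = aₖqₖ₋₁ + qₖ₋₂:
  k=0: a=6, p=6, q=1
  k=1: a=3, p=19, q=3
  k=2: a=15, p=291, q=46
  k=3: a=2, p=601, q=95
  k=4: a=11, p=6902, q=1091
  k=5: a=13, p=90327, q=14278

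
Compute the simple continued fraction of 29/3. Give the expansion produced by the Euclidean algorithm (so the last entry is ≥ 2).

29 = 9×3 + 2
3 = 1×2 + 1
2 = 2×1 + 0  (stop)
So 29/3 = [9; 1, 2].

[9; 1, 2]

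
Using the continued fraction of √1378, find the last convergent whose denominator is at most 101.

√1378 = [37; 8, 4, 4, 8, 74, …] (period length 5).
Convergents:
  p_0/q_0 = 37/1
  p_1/q_1 = 297/8
  p_2/q_2 = 1225/33
  p_3/q_3 = 5197/140
q_2 = 33 ≤ 101 < 140 = q_3, so the answer is 1225/33.

1225/33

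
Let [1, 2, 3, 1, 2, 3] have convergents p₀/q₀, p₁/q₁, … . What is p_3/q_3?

Using pₖ = aₖpₖ₋₁ + pₖ₋₂, qₖ = aₖqₖ₋₁ + qₖ₋₂ (with p₋₁=1, p₋₂=0, q₋₁=0, q₋₂=1):
  k=0: a=1, p=1, q=1
  k=1: a=2, p=3, q=2
  k=2: a=3, p=10, q=7
  k=3: a=1, p=13, q=9

13/9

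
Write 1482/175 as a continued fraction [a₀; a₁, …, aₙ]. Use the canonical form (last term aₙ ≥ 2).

1482 = 8*175 + 82
175 = 2*82 + 11
82 = 7*11 + 5
11 = 2*5 + 1
5 = 5*1 + 0  (stop)
So 1482/175 = [8; 2, 7, 2, 5].

[8; 2, 7, 2, 5]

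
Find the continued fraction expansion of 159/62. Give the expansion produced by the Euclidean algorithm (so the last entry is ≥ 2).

159 = 2·62 + 35
62 = 1·35 + 27
35 = 1·27 + 8
27 = 3·8 + 3
8 = 2·3 + 2
3 = 1·2 + 1
2 = 2·1 + 0  (stop)
So 159/62 = [2; 1, 1, 3, 2, 1, 2].

[2; 1, 1, 3, 2, 1, 2]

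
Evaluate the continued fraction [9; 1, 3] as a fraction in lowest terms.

Fold from the inside: start with 3/1.
  1 + 1/3 = 4/3
  9 + 3/4 = 39/4

39/4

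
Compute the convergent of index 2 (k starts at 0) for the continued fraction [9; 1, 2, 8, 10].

Using pₖ = aₖpₖ₋₁ + pₖ₋₂, qₖ = aₖqₖ₋₁ + qₖ₋₂ (with p₋₁=1, p₋₂=0, q₋₁=0, q₋₂=1):
  k=0: a=9, p=9, q=1
  k=1: a=1, p=10, q=1
  k=2: a=2, p=29, q=3

29/3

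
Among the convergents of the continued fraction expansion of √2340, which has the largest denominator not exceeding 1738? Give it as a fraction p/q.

33281/688

√2340 = [48; 2, 1, 2, 10, 2, 1, 2, 96, …] (period length 8).
Convergents:
  p_0/q_0 = 48/1
  p_1/q_1 = 97/2
  p_2/q_2 = 145/3
  p_3/q_3 = 387/8
  p_4/q_4 = 4015/83
  p_5/q_5 = 8417/174
  p_6/q_6 = 12432/257
  p_7/q_7 = 33281/688
  p_8/q_8 = 3207408/66305
q_7 = 688 ≤ 1738 < 66305 = q_8, so the answer is 33281/688.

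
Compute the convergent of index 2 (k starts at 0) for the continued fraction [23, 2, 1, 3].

70/3

Using pₖ = aₖpₖ₋₁ + pₖ₋₂, qₖ = aₖqₖ₋₁ + qₖ₋₂ (with p₋₁=1, p₋₂=0, q₋₁=0, q₋₂=1):
  k=0: a=23, p=23, q=1
  k=1: a=2, p=47, q=2
  k=2: a=1, p=70, q=3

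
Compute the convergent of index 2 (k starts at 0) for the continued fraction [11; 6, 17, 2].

Using pₖ = aₖpₖ₋₁ + pₖ₋₂, qₖ = aₖqₖ₋₁ + qₖ₋₂ (with p₋₁=1, p₋₂=0, q₋₁=0, q₋₂=1):
  k=0: a=11, p=11, q=1
  k=1: a=6, p=67, q=6
  k=2: a=17, p=1150, q=103

1150/103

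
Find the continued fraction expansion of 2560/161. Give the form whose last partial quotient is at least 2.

2560 = 15×161 + 145
161 = 1×145 + 16
145 = 9×16 + 1
16 = 16×1 + 0  (stop)
So 2560/161 = [15; 1, 9, 16].

[15; 1, 9, 16]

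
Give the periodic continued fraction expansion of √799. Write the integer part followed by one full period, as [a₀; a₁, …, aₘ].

a₀ = ⌊√799⌋ = 28.
With m₀=0, d₀=1 and mₖ₊₁ = dₖaₖ − mₖ, dₖ₊₁ = (n − mₖ₊₁²)/dₖ, aₖ₊₁ = ⌊(a₀+mₖ₊₁)/dₖ₊₁⌋:
  k=1: m=28, d=15, a=3
  k=2: m=17, d=34, a=1
  k=3: m=17, d=15, a=3
  k=4: m=28, d=1, a=56
d=1 and a=2a₀=56 at k=4, so the next step gives (m, d) = (28, 15) again — its k=1 value — and the period has length 4.

[28; 3, 1, 3, 56]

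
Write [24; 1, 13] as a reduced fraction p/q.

349/14

Using pₖ = aₖpₖ₋₁ + pₖ₋₂ and qₖ = aₖqₖ₋₁ + qₖ₋₂:
  k=0: a=24, p=24, q=1
  k=1: a=1, p=25, q=1
  k=2: a=13, p=349, q=14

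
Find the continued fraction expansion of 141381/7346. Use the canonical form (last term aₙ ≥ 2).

141381 = 19×7346 + 1807
7346 = 4×1807 + 118
1807 = 15×118 + 37
118 = 3×37 + 7
37 = 5×7 + 2
7 = 3×2 + 1
2 = 2×1 + 0  (stop)
So 141381/7346 = [19; 4, 15, 3, 5, 3, 2].

[19; 4, 15, 3, 5, 3, 2]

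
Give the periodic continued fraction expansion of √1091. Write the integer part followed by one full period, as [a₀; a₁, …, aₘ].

a₀ = ⌊√1091⌋ = 33.
With m₀=0, d₀=1 and mₖ₊₁ = dₖaₖ − mₖ, dₖ₊₁ = (n − mₖ₊₁²)/dₖ, aₖ₊₁ = ⌊(a₀+mₖ₊₁)/dₖ₊₁⌋:
  k=1: m=33, d=2, a=33
  k=2: m=33, d=1, a=66
d=1 and a=2a₀=66 at k=2, so the next step gives (m, d) = (33, 2) again — its k=1 value — and the period has length 2.

[33; 33, 66]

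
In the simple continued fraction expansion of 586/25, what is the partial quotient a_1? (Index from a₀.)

586 = 23·25 + 11   →  a_0 = 23
25 = 2·11 + 3   →  a_1 = 2

2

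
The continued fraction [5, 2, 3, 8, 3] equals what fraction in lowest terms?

983/181

Using pₖ = aₖpₖ₋₁ + pₖ₋₂ and qₖ = aₖqₖ₋₁ + qₖ₋₂:
  k=0: a=5, p=5, q=1
  k=1: a=2, p=11, q=2
  k=2: a=3, p=38, q=7
  k=3: a=8, p=315, q=58
  k=4: a=3, p=983, q=181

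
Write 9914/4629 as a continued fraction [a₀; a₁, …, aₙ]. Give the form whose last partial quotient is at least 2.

9914 = 2*4629 + 656
4629 = 7*656 + 37
656 = 17*37 + 27
37 = 1*27 + 10
27 = 2*10 + 7
10 = 1*7 + 3
7 = 2*3 + 1
3 = 3*1 + 0  (stop)
So 9914/4629 = [2; 7, 17, 1, 2, 1, 2, 3].

[2; 7, 17, 1, 2, 1, 2, 3]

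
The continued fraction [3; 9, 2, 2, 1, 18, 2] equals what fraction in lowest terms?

Using pₖ = aₖpₖ₋₁ + pₖ₋₂ and qₖ = aₖqₖ₋₁ + qₖ₋₂:
  k=0: a=3, p=3, q=1
  k=1: a=9, p=28, q=9
  k=2: a=2, p=59, q=19
  k=3: a=2, p=146, q=47
  k=4: a=1, p=205, q=66
  k=5: a=18, p=3836, q=1235
  k=6: a=2, p=7877, q=2536

7877/2536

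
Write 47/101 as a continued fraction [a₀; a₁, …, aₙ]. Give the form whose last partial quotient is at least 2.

[0; 2, 6, 1, 2, 2]

47 = 0·101 + 47
101 = 2·47 + 7
47 = 6·7 + 5
7 = 1·5 + 2
5 = 2·2 + 1
2 = 2·1 + 0  (stop)
So 47/101 = [0; 2, 6, 1, 2, 2].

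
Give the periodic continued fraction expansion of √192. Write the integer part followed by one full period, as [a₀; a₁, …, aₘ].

[13; 1, 5, 1, 26]

a₀ = ⌊√192⌋ = 13.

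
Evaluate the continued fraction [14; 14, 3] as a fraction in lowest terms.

Using pₖ = aₖpₖ₋₁ + pₖ₋₂ and qₖ = aₖqₖ₋₁ + qₖ₋₂:
  k=0: a=14, p=14, q=1
  k=1: a=14, p=197, q=14
  k=2: a=3, p=605, q=43

605/43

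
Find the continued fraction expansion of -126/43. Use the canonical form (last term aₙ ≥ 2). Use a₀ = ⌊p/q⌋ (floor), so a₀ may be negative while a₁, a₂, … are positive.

-126 = -3×43 + 3
43 = 14×3 + 1
3 = 3×1 + 0  (stop)
So -126/43 = [-3; 14, 3].

[-3; 14, 3]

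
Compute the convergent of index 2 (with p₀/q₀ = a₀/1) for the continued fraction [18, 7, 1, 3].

145/8

Using pₖ = aₖpₖ₋₁ + pₖ₋₂, qₖ = aₖqₖ₋₁ + qₖ₋₂ (with p₋₁=1, p₋₂=0, q₋₁=0, q₋₂=1):
  k=0: a=18, p=18, q=1
  k=1: a=7, p=127, q=7
  k=2: a=1, p=145, q=8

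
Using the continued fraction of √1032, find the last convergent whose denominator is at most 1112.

16480/513

√1032 = [32; 8, 64, …] (period length 2).
Convergents:
  p_0/q_0 = 32/1
  p_1/q_1 = 257/8
  p_2/q_2 = 16480/513
  p_3/q_3 = 132097/4112
q_2 = 513 ≤ 1112 < 4112 = q_3, so the answer is 16480/513.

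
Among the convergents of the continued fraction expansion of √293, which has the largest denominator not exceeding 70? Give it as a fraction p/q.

291/17

√293 = [17; 8, 1, 1, 8, 34, …] (period length 5).
Convergents:
  p_0/q_0 = 17/1
  p_1/q_1 = 137/8
  p_2/q_2 = 154/9
  p_3/q_3 = 291/17
  p_4/q_4 = 2482/145
q_3 = 17 ≤ 70 < 145 = q_4, so the answer is 291/17.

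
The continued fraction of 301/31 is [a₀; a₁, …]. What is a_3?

2

301 = 9·31 + 22   →  a_0 = 9
31 = 1·22 + 9   →  a_1 = 1
22 = 2·9 + 4   →  a_2 = 2
9 = 2·4 + 1   →  a_3 = 2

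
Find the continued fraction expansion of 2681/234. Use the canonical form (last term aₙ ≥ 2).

2681 = 11·234 + 107
234 = 2·107 + 20
107 = 5·20 + 7
20 = 2·7 + 6
7 = 1·6 + 1
6 = 6·1 + 0  (stop)
So 2681/234 = [11; 2, 5, 2, 1, 6].

[11; 2, 5, 2, 1, 6]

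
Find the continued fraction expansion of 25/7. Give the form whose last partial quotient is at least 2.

25 = 3·7 + 4
7 = 1·4 + 3
4 = 1·3 + 1
3 = 3·1 + 0  (stop)
So 25/7 = [3; 1, 1, 3].

[3; 1, 1, 3]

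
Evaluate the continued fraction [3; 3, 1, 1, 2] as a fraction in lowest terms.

Fold from the inside: start with 2/1.
  1 + 1/2 = 3/2
  1 + 2/3 = 5/3
  3 + 3/5 = 18/5
  3 + 5/18 = 59/18

59/18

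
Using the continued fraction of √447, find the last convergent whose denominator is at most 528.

√447 = [21; 7, 42, …] (period length 2).
Convergents:
  p_0/q_0 = 21/1
  p_1/q_1 = 148/7
  p_2/q_2 = 6237/295
  p_3/q_3 = 43807/2072
q_2 = 295 ≤ 528 < 2072 = q_3, so the answer is 6237/295.

6237/295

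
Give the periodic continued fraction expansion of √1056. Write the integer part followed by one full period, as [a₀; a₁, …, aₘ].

a₀ = ⌊√1056⌋ = 32.
With m₀=0, d₀=1 and mₖ₊₁ = dₖaₖ − mₖ, dₖ₊₁ = (n − mₖ₊₁²)/dₖ, aₖ₊₁ = ⌊(a₀+mₖ₊₁)/dₖ₊₁⌋:
  k=1: m=32, d=32, a=2
  k=2: m=32, d=1, a=64
d=1 and a=2a₀=64 at k=2, so the next step gives (m, d) = (32, 32) again — its k=1 value — and the period has length 2.

[32; 2, 64]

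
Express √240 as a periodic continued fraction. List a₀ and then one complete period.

[15; 2, 30]

a₀ = ⌊√240⌋ = 15.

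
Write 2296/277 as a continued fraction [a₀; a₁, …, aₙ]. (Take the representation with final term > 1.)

[8; 3, 2, 6, 6]

2296 = 8*277 + 80
277 = 3*80 + 37
80 = 2*37 + 6
37 = 6*6 + 1
6 = 6*1 + 0  (stop)
So 2296/277 = [8; 3, 2, 6, 6].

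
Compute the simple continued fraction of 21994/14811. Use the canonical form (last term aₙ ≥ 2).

[1; 2, 16, 7, 15, 1, 3]

21994 = 1*14811 + 7183
14811 = 2*7183 + 445
7183 = 16*445 + 63
445 = 7*63 + 4
63 = 15*4 + 3
4 = 1*3 + 1
3 = 3*1 + 0  (stop)
So 21994/14811 = [1; 2, 16, 7, 15, 1, 3].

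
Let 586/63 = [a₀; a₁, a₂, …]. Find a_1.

586 = 9·63 + 19   →  a_0 = 9
63 = 3·19 + 6   →  a_1 = 3

3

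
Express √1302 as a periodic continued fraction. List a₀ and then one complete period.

a₀ = ⌊√1302⌋ = 36.
With m₀=0, d₀=1 and mₖ₊₁ = dₖaₖ − mₖ, dₖ₊₁ = (n − mₖ₊₁²)/dₖ, aₖ₊₁ = ⌊(a₀+mₖ₊₁)/dₖ₊₁⌋:
  k=1: m=36, d=6, a=12
  k=2: m=36, d=1, a=72
d=1 and a=2a₀=72 at k=2, so the next step gives (m, d) = (36, 6) again — its k=1 value — and the period has length 2.

[36; 12, 72]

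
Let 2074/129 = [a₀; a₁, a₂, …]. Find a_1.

12

2074 = 16·129 + 10   →  a_0 = 16
129 = 12·10 + 9   →  a_1 = 12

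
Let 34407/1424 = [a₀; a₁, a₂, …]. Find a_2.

6

34407 = 24·1424 + 231   →  a_0 = 24
1424 = 6·231 + 38   →  a_1 = 6
231 = 6·38 + 3   →  a_2 = 6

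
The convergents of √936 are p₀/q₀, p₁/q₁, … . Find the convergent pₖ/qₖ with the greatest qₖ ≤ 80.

2111/69

√936 = [30; 1, 1, 2, 6, 2, 1, 1, 60, …] (period length 8).
Convergents:
  p_0/q_0 = 30/1
  p_1/q_1 = 31/1
  p_2/q_2 = 61/2
  p_3/q_3 = 153/5
  p_4/q_4 = 979/32
  p_5/q_5 = 2111/69
  p_6/q_6 = 3090/101
q_5 = 69 ≤ 80 < 101 = q_6, so the answer is 2111/69.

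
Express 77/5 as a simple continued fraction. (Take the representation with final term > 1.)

[15; 2, 2]

77 = 15·5 + 2
5 = 2·2 + 1
2 = 2·1 + 0  (stop)
So 77/5 = [15; 2, 2].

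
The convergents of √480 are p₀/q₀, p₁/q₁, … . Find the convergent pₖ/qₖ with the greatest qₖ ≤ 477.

10341/472

√480 = [21; 1, 9, 1, 42, …] (period length 4).
Convergents:
  p_0/q_0 = 21/1
  p_1/q_1 = 22/1
  p_2/q_2 = 219/10
  p_3/q_3 = 241/11
  p_4/q_4 = 10341/472
  p_5/q_5 = 10582/483
q_4 = 472 ≤ 477 < 483 = q_5, so the answer is 10341/472.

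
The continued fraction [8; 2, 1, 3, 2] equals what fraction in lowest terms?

209/25

Fold from the inside: start with 2/1.
  3 + 1/2 = 7/2
  1 + 2/7 = 9/7
  2 + 7/9 = 25/9
  8 + 9/25 = 209/25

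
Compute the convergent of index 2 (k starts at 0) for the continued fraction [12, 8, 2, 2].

Using pₖ = aₖpₖ₋₁ + pₖ₋₂, qₖ = aₖqₖ₋₁ + qₖ₋₂ (with p₋₁=1, p₋₂=0, q₋₁=0, q₋₂=1):
  k=0: a=12, p=12, q=1
  k=1: a=8, p=97, q=8
  k=2: a=2, p=206, q=17

206/17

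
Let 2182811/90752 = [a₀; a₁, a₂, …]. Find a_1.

19

2182811 = 24·90752 + 4763   →  a_0 = 24
90752 = 19·4763 + 255   →  a_1 = 19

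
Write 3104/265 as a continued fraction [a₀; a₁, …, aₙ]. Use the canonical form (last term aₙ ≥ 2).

3104 = 11*265 + 189
265 = 1*189 + 76
189 = 2*76 + 37
76 = 2*37 + 2
37 = 18*2 + 1
2 = 2*1 + 0  (stop)
So 3104/265 = [11; 1, 2, 2, 18, 2].

[11; 1, 2, 2, 18, 2]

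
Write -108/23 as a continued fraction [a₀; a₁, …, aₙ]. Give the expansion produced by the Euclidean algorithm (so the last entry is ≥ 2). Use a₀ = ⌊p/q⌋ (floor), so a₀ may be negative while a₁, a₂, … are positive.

[-5; 3, 3, 2]

-108 = -5×23 + 7
23 = 3×7 + 2
7 = 3×2 + 1
2 = 2×1 + 0  (stop)
So -108/23 = [-5; 3, 3, 2].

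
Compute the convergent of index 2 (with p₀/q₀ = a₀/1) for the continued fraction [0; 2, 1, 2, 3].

Using pₖ = aₖpₖ₋₁ + pₖ₋₂, qₖ = aₖqₖ₋₁ + qₖ₋₂ (with p₋₁=1, p₋₂=0, q₋₁=0, q₋₂=1):
  k=0: a=0, p=0, q=1
  k=1: a=2, p=1, q=2
  k=2: a=1, p=1, q=3

1/3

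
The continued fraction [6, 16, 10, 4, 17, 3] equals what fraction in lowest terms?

210980/34803

Fold from the inside: start with 3/1.
  17 + 1/3 = 52/3
  4 + 3/52 = 211/52
  10 + 52/211 = 2162/211
  16 + 211/2162 = 34803/2162
  6 + 2162/34803 = 210980/34803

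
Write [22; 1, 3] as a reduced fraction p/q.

Fold from the inside: start with 3/1.
  1 + 1/3 = 4/3
  22 + 3/4 = 91/4

91/4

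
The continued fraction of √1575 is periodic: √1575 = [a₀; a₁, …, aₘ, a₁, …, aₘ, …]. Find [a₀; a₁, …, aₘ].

[39; 1, 2, 5, 2, 1, 78]

a₀ = ⌊√1575⌋ = 39.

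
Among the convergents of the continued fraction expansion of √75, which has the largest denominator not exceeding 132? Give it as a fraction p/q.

892/103

√75 = [8; 1, 1, 1, 16, …] (period length 4).
Convergents:
  p_0/q_0 = 8/1
  p_1/q_1 = 9/1
  p_2/q_2 = 17/2
  p_3/q_3 = 26/3
  p_4/q_4 = 433/50
  p_5/q_5 = 459/53
  p_6/q_6 = 892/103
  p_7/q_7 = 1351/156
q_6 = 103 ≤ 132 < 156 = q_7, so the answer is 892/103.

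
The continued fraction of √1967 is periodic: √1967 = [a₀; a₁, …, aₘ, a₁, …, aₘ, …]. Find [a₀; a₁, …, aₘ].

a₀ = ⌊√1967⌋ = 44.
With m₀=0, d₀=1 and mₖ₊₁ = dₖaₖ − mₖ, dₖ₊₁ = (n − mₖ₊₁²)/dₖ, aₖ₊₁ = ⌊(a₀+mₖ₊₁)/dₖ₊₁⌋:
  k=1: m=44, d=31, a=2
  k=2: m=18, d=53, a=1
  k=3: m=35, d=14, a=5
  k=4: m=35, d=53, a=1
  k=5: m=18, d=31, a=2
  k=6: m=44, d=1, a=88
d=1 and a=2a₀=88 at k=6, so the next step gives (m, d) = (44, 31) again — its k=1 value — and the period has length 6.

[44; 2, 1, 5, 1, 2, 88]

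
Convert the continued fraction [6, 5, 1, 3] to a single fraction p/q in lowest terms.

142/23

Fold from the inside: start with 3/1.
  1 + 1/3 = 4/3
  5 + 3/4 = 23/4
  6 + 4/23 = 142/23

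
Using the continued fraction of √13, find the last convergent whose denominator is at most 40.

137/38

√13 = [3; 1, 1, 1, 1, 6, …] (period length 5).
Convergents:
  p_0/q_0 = 3/1
  p_1/q_1 = 4/1
  p_2/q_2 = 7/2
  p_3/q_3 = 11/3
  p_4/q_4 = 18/5
  p_5/q_5 = 119/33
  p_6/q_6 = 137/38
  p_7/q_7 = 256/71
q_6 = 38 ≤ 40 < 71 = q_7, so the answer is 137/38.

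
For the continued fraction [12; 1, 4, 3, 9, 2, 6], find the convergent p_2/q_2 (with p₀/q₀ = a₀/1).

Using pₖ = aₖpₖ₋₁ + pₖ₋₂, qₖ = aₖqₖ₋₁ + qₖ₋₂ (with p₋₁=1, p₋₂=0, q₋₁=0, q₋₂=1):
  k=0: a=12, p=12, q=1
  k=1: a=1, p=13, q=1
  k=2: a=4, p=64, q=5

64/5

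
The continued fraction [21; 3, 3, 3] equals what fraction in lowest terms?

703/33

Using pₖ = aₖpₖ₋₁ + pₖ₋₂ and qₖ = aₖqₖ₋₁ + qₖ₋₂:
  k=0: a=21, p=21, q=1
  k=1: a=3, p=64, q=3
  k=2: a=3, p=213, q=10
  k=3: a=3, p=703, q=33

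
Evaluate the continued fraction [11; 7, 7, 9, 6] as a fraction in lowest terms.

Fold from the inside: start with 6/1.
  9 + 1/6 = 55/6
  7 + 6/55 = 391/55
  7 + 55/391 = 2792/391
  11 + 391/2792 = 31103/2792

31103/2792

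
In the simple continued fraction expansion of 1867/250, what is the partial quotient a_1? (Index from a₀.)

1867 = 7·250 + 117   →  a_0 = 7
250 = 2·117 + 16   →  a_1 = 2

2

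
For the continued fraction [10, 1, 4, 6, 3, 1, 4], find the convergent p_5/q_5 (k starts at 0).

Using pₖ = aₖpₖ₋₁ + pₖ₋₂, qₖ = aₖqₖ₋₁ + qₖ₋₂ (with p₋₁=1, p₋₂=0, q₋₁=0, q₋₂=1):
  k=0: a=10, p=10, q=1
  k=1: a=1, p=11, q=1
  k=2: a=4, p=54, q=5
  k=3: a=6, p=335, q=31
  k=4: a=3, p=1059, q=98
  k=5: a=1, p=1394, q=129

1394/129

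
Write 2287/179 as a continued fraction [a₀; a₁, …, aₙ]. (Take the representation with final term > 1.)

[12; 1, 3, 2, 9, 2]

2287 = 12·179 + 139
179 = 1·139 + 40
139 = 3·40 + 19
40 = 2·19 + 2
19 = 9·2 + 1
2 = 2·1 + 0  (stop)
So 2287/179 = [12; 1, 3, 2, 9, 2].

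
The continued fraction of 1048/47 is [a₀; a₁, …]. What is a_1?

3

1048 = 22·47 + 14   →  a_0 = 22
47 = 3·14 + 5   →  a_1 = 3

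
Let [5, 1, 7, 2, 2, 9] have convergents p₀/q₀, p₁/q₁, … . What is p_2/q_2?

47/8

Using pₖ = aₖpₖ₋₁ + pₖ₋₂, qₖ = aₖqₖ₋₁ + qₖ₋₂ (with p₋₁=1, p₋₂=0, q₋₁=0, q₋₂=1):
  k=0: a=5, p=5, q=1
  k=1: a=1, p=6, q=1
  k=2: a=7, p=47, q=8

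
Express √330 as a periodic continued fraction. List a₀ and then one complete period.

a₀ = ⌊√330⌋ = 18.

[18; 6, 36]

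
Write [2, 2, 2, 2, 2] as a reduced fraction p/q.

Using pₖ = aₖpₖ₋₁ + pₖ₋₂ and qₖ = aₖqₖ₋₁ + qₖ₋₂:
  k=0: a=2, p=2, q=1
  k=1: a=2, p=5, q=2
  k=2: a=2, p=12, q=5
  k=3: a=2, p=29, q=12
  k=4: a=2, p=70, q=29

70/29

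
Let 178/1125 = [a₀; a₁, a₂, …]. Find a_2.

3

178 = 0·1125 + 178   →  a_0 = 0
1125 = 6·178 + 57   →  a_1 = 6
178 = 3·57 + 7   →  a_2 = 3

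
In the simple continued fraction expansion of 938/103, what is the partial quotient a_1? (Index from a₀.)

9

938 = 9·103 + 11   →  a_0 = 9
103 = 9·11 + 4   →  a_1 = 9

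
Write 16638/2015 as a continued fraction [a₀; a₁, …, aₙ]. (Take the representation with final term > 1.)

[8; 3, 1, 8, 11, 2, 2]

16638 = 8×2015 + 518
2015 = 3×518 + 461
518 = 1×461 + 57
461 = 8×57 + 5
57 = 11×5 + 2
5 = 2×2 + 1
2 = 2×1 + 0  (stop)
So 16638/2015 = [8; 3, 1, 8, 11, 2, 2].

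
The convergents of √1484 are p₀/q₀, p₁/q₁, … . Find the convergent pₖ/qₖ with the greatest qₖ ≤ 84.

√1484 = [38; 1, 1, 10, 1, 1, 76, …] (period length 6).
Convergents:
  p_0/q_0 = 38/1
  p_1/q_1 = 39/1
  p_2/q_2 = 77/2
  p_3/q_3 = 809/21
  p_4/q_4 = 886/23
  p_5/q_5 = 1695/44
  p_6/q_6 = 129706/3367
q_5 = 44 ≤ 84 < 3367 = q_6, so the answer is 1695/44.

1695/44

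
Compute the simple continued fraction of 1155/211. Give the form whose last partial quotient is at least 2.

[5; 2, 9, 11]

1155 = 5·211 + 100
211 = 2·100 + 11
100 = 9·11 + 1
11 = 11·1 + 0  (stop)
So 1155/211 = [5; 2, 9, 11].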